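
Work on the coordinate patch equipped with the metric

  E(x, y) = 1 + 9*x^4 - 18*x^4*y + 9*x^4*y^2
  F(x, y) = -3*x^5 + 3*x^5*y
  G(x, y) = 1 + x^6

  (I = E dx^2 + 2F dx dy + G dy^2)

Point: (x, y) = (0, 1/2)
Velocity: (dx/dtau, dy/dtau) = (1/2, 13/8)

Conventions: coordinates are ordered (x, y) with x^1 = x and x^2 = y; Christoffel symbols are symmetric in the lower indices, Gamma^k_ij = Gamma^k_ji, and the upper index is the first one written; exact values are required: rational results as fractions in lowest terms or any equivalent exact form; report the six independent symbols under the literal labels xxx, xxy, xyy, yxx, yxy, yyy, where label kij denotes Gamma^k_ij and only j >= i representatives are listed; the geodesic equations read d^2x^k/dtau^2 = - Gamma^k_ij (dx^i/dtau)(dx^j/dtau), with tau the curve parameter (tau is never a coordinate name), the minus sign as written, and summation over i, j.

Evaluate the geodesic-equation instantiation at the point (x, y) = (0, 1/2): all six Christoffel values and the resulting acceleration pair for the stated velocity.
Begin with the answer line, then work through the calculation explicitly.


Answer: Gamma_xxx = 0, Gamma_xxy = 0, Gamma_xyy = 0, Gamma_yxx = 0, Gamma_yxy = 0, Gamma_yyy = 0; accelerations (d^2x/dtau^2, d^2y/dtau^2) = (0, 0)

E = 1, F = 0, G = 1 at the point
E_x = 0, E_y = 0, F_x = 0, F_y = 0, G_x = 0, G_y = 0
EG - F^2 = 1;  g^inv = (1) * [[1, 0], [0, 1]]
first-kind symbols [ij,l] = (1/2)(d_i g_jl + d_j g_il - d_l g_ij): [xx,x] = E_x/2 = 0, [xx,y] = F_x - E_y/2 = 0, [xy,x] = E_y/2 = 0, [xy,y] = G_x/2 = 0, [yy,x] = F_y - G_x/2 = 0, [yy,y] = G_y/2 = 0
Gamma^x_ij = (G*[ij,x] - F*[ij,y])/(EG - F^2), Gamma^y_ij = (E*[ij,y] - F*[ij,x])/(EG - F^2)
Gamma_xxx = 0, Gamma_xxy = 0, Gamma_xyy = 0, Gamma_yxx = 0, Gamma_yxy = 0, Gamma_yyy = 0
d^2x/dtau^2 = -(Gamma_xxx*(1/2)^2 + 2*Gamma_xxy*(1/2)*(13/8) + Gamma_xyy*(13/8)^2) = 0
d^2y/dtau^2 = -(Gamma_yxx*(1/2)^2 + 2*Gamma_yxy*(1/2)*(13/8) + Gamma_yyy*(13/8)^2) = 0


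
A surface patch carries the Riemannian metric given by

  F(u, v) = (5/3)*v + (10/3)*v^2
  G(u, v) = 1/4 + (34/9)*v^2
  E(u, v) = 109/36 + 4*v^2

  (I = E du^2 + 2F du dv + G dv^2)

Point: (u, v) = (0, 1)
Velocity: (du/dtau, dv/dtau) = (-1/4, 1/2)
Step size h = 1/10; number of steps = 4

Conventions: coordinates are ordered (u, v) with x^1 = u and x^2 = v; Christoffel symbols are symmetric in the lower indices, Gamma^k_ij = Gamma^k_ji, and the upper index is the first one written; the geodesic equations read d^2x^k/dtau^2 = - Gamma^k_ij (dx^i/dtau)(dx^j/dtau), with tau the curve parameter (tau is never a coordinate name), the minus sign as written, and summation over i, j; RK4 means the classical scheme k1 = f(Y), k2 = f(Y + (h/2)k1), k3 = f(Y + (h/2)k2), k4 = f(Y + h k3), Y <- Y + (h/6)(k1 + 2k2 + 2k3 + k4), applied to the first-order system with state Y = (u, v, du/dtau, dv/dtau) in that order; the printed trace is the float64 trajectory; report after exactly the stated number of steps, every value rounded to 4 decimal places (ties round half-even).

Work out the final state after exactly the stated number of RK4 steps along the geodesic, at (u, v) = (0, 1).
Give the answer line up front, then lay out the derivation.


Answer: u = -0.1210, v = 1.2126, du/dtau = -0.3525, dv/dtau = 0.5610

f(Y) = (du/dtau, dv/dtau, -Gamma^u_ij Y'^i Y'^j, -Gamma^v_ij Y'^i Y'^j) with the Gammas evaluated at the stage position; h = 0.100000; intermediate values shown to 6 dp
step 0: u = 0.0000, v = 1.0000, du/dtau = -0.2500, dv/dtau = 0.5000
step 1:
  k1: at (u, v) = (0.000000, 1.000000), (du/dtau, dv/dtau) = (-0.250000, 0.500000); Gamma_uuu = 6.049008, Gamma_uuv = 4.872812, Gamma_uvv = 4.438740, Gamma_vuu = -8.502217, Gamma_vuv = -6.049008, Gamma_vvv = -4.572229; k1 = (-0.250000, 0.500000, -0.269545, 0.162194)
  k2: at (u, v) = (-0.012500, 1.025000), (du/dtau, dv/dtau) = (-0.263477, 0.508110); Gamma_uuu = 6.364956, Gamma_uuv = 5.153892, Gamma_uvv = 4.673551, Gamma_vuu = -8.832384, Gamma_vuv = -6.364956, Gamma_vvv = -4.853945; k2 = (-0.263477, 0.508110, -0.268495, 0.162094)
  k3: at (u, v) = (-0.013174, 1.025405), (du/dtau, dv/dtau) = (-0.263425, 0.508105); Gamma_uuu = 6.370137, Gamma_uuv = 5.158515, Gamma_uvv = 4.677412, Gamma_vuu = -8.837792, Gamma_vuv = -6.370137, Gamma_vvv = -4.858554; k3 = (-0.263425, 0.508105, -0.268703, 0.162360)
  k4: at (u, v) = (-0.026342, 1.050810), (du/dtau, dv/dtau) = (-0.276870, 0.516236); Gamma_uuu = 6.697928, Gamma_uuv = 5.451821, Gamma_uvv = 4.922300, Gamma_vuu = -9.179506, Gamma_vuv = -6.697928, Gamma_vvv = -5.149538; k4 = (-0.276870, 0.516236, -0.266773, 0.161350)
  Y <- Y + (h/6)(k1 + 2k2 + 2k3 + k4): u = -0.0263, v = 1.0508, du/dtau = -0.2768, dv/dtau = 0.5162
step 2:
  k1: at (u, v) = (-0.026345, 1.050811), (du/dtau, dv/dtau) = (-0.276845, 0.516208); Gamma_uuu = 6.697936, Gamma_uuv = 5.451828, Gamma_uvv = 4.922306, Gamma_vuu = -9.179514, Gamma_vuv = -6.697936, Gamma_vvv = -5.149545; k1 = (-0.276845, 0.516208, -0.266763, 0.161350)
  k2: at (u, v) = (-0.040187, 1.076621), (du/dtau, dv/dtau) = (-0.290183, 0.524275); Gamma_uuu = 7.036465, Gamma_uuv = 5.756529, Gamma_uvv = 5.176518, Gamma_vuu = -9.531342, Gamma_vuv = -7.036465, Gamma_vvv = -5.448824; k2 = (-0.290183, 0.524275, -0.263806, 0.159289)
  k3: at (u, v) = (-0.040854, 1.077025), (du/dtau, dv/dtau) = (-0.290036, 0.524172); Gamma_uuu = 7.041792, Gamma_uuv = 5.761338, Gamma_uvv = 5.180528, Gamma_vuu = -9.536868, Gamma_vuv = -7.041792, Gamma_vvv = -5.453524; k3 = (-0.290036, 0.524172, -0.263967, 0.159531)
  k4: at (u, v) = (-0.055348, 1.103228), (du/dtau, dv/dtau) = (-0.303242, 0.532161); Gamma_uuu = 7.389586, Gamma_uuv = 6.076333, Gamma_uvv = 5.443073, Gamma_vuu = -9.896926, Gamma_vuv = -7.389586, Gamma_vvv = -5.759775; k4 = (-0.303242, 0.532161, -0.259848, 0.156252)
  Y <- Y + (h/6)(k1 + 2k2 + 2k3 + k4): u = -0.0554, v = 1.1032, du/dtau = -0.3032, dv/dtau = 0.5321
step 3:
  k1: at (u, v) = (-0.055353, 1.103232), (du/dtau, dv/dtau) = (-0.303214, 0.532128); Gamma_uuu = 7.389637, Gamma_uuv = 6.076379, Gamma_uvv = 5.443112, Gamma_vuu = -9.896979, Gamma_vuv = -7.389637, Gamma_vvv = -5.759820; k1 = (-0.303214, 0.532128, -0.259835, 0.156251)
  k2: at (u, v) = (-0.070514, 1.129839), (du/dtau, dv/dtau) = (-0.316206, 0.539941); Gamma_uuu = 7.744980, Gamma_uuv = 6.400291, Gamma_uvv = 5.712775, Gamma_vuu = -10.263143, Gamma_vuv = -7.744980, Gamma_vvv = -6.071558; k2 = (-0.316206, 0.539941, -0.254395, 0.151611)
  k3: at (u, v) = (-0.071164, 1.130229), (du/dtau, dv/dtau) = (-0.315934, 0.539709); Gamma_uuu = 7.750203, Gamma_uuv = 6.405068, Gamma_uvv = 5.716749, Gamma_vuu = -10.268511, Gamma_vuv = -7.750203, Gamma_vvv = -6.076131; k3 = (-0.315934, 0.539709, -0.254501, 0.151822)
  k4: at (u, v) = (-0.086947, 1.157203), (du/dtau, dv/dtau) = (-0.328665, 0.547310); Gamma_uuu = 8.110384, Gamma_uuv = 6.735679, Gamma_uvv = 5.991598, Gamma_vuu = -10.637554, Gamma_vuv = -8.110384, Gamma_vvv = -6.390982; k4 = (-0.328665, 0.547310, -0.247614, 0.145666)
  Y <- Y + (h/6)(k1 + 2k2 + 2k3 + k4): u = -0.0870, v = 1.1572, du/dtau = -0.3286, dv/dtau = 0.5473
step 4:
  k1: at (u, v) = (-0.086956, 1.157211), (du/dtau, dv/dtau) = (-0.328635, 0.547275); Gamma_uuu = 8.110492, Gamma_uuv = 6.735779, Gamma_uvv = 5.991680, Gamma_vuu = -10.637664, Gamma_vuv = -8.110492, Gamma_vvv = -6.391076; k1 = (-0.328635, 0.547275, -0.247598, 0.145663)
  k2: at (u, v) = (-0.103388, 1.184575), (du/dtau, dv/dtau) = (-0.341015, 0.554558); Gamma_uuu = 8.473110, Gamma_uuv = 7.071084, Gamma_uvv = 6.269966, Gamma_vuu = -11.006712, Gamma_vuv = -8.473110, Gamma_vvv = -6.706985; k2 = (-0.341015, 0.554558, -0.239117, 0.137870)
  k3: at (u, v) = (-0.104007, 1.184939), (du/dtau, dv/dtau) = (-0.340591, 0.554168); Gamma_uuu = 8.477904, Gamma_uuv = 7.075534, Gamma_uvv = 6.273656, Gamma_vuu = -11.011572, Gamma_vuv = -8.477904, Gamma_vvv = -6.711154; k3 = (-0.340591, 0.554168, -0.239171, 0.138059)
  k4: at (u, v) = (-0.121015, 1.212628), (du/dtau, dv/dtau) = (-0.352552, 0.561081); Gamma_uuu = 8.838864, Gamma_uuv = 7.412019, Gamma_uvv = 6.552365, Gamma_vuu = -11.375945, Gamma_vuv = -8.838864, Gamma_vvv = -7.024583; k4 = (-0.352552, 0.561081, -0.229023, 0.128535)
  Y <- Y + (h/6)(k1 + 2k2 + 2k3 + k4): u = -0.1210, v = 1.2126, du/dtau = -0.3525, dv/dtau = 0.5610


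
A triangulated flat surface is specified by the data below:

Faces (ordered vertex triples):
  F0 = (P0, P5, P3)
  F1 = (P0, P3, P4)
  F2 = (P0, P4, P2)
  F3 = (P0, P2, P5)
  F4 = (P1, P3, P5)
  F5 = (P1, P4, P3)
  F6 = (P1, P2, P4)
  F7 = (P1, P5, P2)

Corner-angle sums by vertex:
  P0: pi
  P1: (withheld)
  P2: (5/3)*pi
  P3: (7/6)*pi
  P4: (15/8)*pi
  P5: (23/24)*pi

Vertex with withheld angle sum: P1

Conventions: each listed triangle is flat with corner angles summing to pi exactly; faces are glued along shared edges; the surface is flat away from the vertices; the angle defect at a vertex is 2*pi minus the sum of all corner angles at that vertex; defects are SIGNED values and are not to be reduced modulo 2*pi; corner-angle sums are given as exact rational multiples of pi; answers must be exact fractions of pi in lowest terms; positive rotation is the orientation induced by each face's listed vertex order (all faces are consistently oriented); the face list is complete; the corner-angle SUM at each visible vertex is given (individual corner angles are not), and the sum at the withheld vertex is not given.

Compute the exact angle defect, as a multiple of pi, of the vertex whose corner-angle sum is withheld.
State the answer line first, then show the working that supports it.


Answer: defect(P1) = (2/3)*pi

V = 6, E = 12, F = 8; chi = V - E + F = 2
Gauss-Bonnet: total defect = 2*pi*chi = 4*pi; visible defects sum to (10/3)*pi


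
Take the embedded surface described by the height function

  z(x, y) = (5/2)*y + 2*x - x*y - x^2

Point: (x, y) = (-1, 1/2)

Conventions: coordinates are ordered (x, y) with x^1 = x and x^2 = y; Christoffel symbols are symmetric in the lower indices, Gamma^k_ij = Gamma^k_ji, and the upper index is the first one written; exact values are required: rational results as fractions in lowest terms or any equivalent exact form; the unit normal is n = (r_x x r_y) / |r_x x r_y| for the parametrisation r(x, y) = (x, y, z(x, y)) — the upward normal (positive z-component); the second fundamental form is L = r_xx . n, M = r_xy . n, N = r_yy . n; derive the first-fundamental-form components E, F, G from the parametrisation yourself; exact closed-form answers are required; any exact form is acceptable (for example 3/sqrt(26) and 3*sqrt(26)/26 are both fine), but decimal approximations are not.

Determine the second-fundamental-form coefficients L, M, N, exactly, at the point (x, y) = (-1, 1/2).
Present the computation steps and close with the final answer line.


z_x = 7/2, z_y = 7/2, z_xx = -2, z_xy = -1, z_yy = 0
E = 53/4, F = 49/4, G = 53/4; answer radicand W^2 = 51/2
unnormalised second-form numerators: l = -2, m = -1, n = 0; L = l/sqrt(51/2), and similarly M = m/sqrt(W^2), N = n/sqrt(W^2)

Answer: L = -2*sqrt(102)/51, M = -sqrt(102)/51, N = 0


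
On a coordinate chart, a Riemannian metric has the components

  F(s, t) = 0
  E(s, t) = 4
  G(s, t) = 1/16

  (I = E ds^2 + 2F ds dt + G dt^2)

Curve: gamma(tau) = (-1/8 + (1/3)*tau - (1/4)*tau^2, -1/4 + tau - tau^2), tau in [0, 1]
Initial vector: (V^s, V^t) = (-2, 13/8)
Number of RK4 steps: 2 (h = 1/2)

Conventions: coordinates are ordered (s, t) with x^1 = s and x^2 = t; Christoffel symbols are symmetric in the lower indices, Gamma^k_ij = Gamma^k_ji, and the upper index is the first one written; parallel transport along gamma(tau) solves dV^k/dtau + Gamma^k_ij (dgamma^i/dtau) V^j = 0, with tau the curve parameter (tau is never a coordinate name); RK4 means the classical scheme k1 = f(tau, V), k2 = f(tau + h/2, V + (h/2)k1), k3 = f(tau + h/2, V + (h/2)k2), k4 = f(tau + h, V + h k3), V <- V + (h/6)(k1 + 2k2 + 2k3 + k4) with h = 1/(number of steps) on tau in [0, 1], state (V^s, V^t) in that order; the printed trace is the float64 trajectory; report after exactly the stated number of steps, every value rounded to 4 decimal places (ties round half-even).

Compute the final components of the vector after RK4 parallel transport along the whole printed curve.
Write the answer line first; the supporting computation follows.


Answer: V^s = -2.0000, V^t = 1.6250

gamma'(tau) = (1/3 - (1/2)*tau, 1 - 2*tau); f(tau, V)^k = -Gamma^k_ij(gamma(tau)) gamma'^i(tau) V^j; h = 1/2; intermediate values shown to 6 dp
curve data and Christoffel symbols at the stage parameters:
  tau = 0.000000: gamma = (-0.125000, -0.250000), gamma' = (0.333333, 1.000000); Gamma_sss = 0.000000, Gamma_sst = 0.000000, Gamma_stt = 0.000000, Gamma_tss = 0.000000, Gamma_tst = 0.000000, Gamma_ttt = 0.000000
  tau = 0.250000: gamma = (-0.057292, -0.062500), gamma' = (0.208333, 0.500000); Gamma_sss = 0.000000, Gamma_sst = 0.000000, Gamma_stt = 0.000000, Gamma_tss = 0.000000, Gamma_tst = 0.000000, Gamma_ttt = 0.000000
  tau = 0.500000: gamma = (-0.020833, 0.000000), gamma' = (0.083333, 0.000000); Gamma_sss = 0.000000, Gamma_sst = 0.000000, Gamma_stt = 0.000000, Gamma_tss = 0.000000, Gamma_tst = 0.000000, Gamma_ttt = 0.000000
  tau = 0.750000: gamma = (-0.015625, -0.062500), gamma' = (-0.041667, -0.500000); Gamma_sss = 0.000000, Gamma_sst = 0.000000, Gamma_stt = 0.000000, Gamma_tss = 0.000000, Gamma_tst = 0.000000, Gamma_ttt = 0.000000
  tau = 1.000000: gamma = (-0.041667, -0.250000), gamma' = (-0.166667, -1.000000); Gamma_sss = 0.000000, Gamma_sst = 0.000000, Gamma_stt = 0.000000, Gamma_tss = 0.000000, Gamma_tst = 0.000000, Gamma_ttt = 0.000000
step 0: V^s = -2.0000, V^t = 1.6250
step 1: k1 = (0.000000, 0.000000), k2 = (0.000000, 0.000000), k3 = (0.000000, 0.000000), k4 = (0.000000, 0.000000); V <- V + (h/6)(k1 + 2k2 + 2k3 + k4): V^s = -2.0000, V^t = 1.6250
step 2: k1 = (0.000000, 0.000000), k2 = (0.000000, 0.000000), k3 = (0.000000, 0.000000), k4 = (0.000000, 0.000000); V <- V + (h/6)(k1 + 2k2 + 2k3 + k4): V^s = -2.0000, V^t = 1.6250


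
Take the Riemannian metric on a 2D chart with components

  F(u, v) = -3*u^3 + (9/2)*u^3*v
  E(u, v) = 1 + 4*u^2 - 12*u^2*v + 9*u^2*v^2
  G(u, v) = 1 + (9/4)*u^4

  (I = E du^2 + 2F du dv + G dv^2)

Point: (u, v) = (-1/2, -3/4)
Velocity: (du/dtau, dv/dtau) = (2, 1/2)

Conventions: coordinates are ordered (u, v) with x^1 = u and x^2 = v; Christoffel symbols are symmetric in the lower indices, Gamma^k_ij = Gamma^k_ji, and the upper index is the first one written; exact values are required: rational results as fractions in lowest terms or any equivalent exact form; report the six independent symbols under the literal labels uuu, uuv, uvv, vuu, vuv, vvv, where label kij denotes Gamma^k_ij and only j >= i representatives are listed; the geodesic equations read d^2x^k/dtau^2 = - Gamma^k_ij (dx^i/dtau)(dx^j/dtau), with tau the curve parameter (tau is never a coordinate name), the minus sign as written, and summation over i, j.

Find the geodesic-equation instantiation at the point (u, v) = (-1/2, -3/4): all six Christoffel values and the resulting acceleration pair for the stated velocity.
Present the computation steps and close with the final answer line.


E = 353/64, F = 51/64, G = 73/64 at the point
E_u = -289/16, E_v = -51/8, F_u = -153/32, F_v = -9/16, G_u = -9/8, G_v = 0
EG - F^2 = 181/32;  g^inv = (32/181) * [[73/64, -51/64], [-51/64, 353/64]]
first-kind symbols [ij,l] = (1/2)(d_i g_jl + d_j g_il - d_l g_ij): [uu,u] = E_u/2 = -289/32, [uu,v] = F_u - E_v/2 = -51/32, [uv,u] = E_v/2 = -51/16, [uv,v] = G_u/2 = -9/16, [vv,u] = F_v - G_u/2 = 0, [vv,v] = G_v/2 = 0
Gamma^u_ij = (G*[ij,u] - F*[ij,v])/(EG - F^2), Gamma^v_ij = (E*[ij,v] - F*[ij,u])/(EG - F^2)
Gamma_uuu = -289/181, Gamma_uuv = -102/181, Gamma_uvv = 0, Gamma_vuu = -51/181, Gamma_vuv = -18/181, Gamma_vvv = 0
d^2u/dtau^2 = -(Gamma_uuu*(2)^2 + 2*Gamma_uuv*(2)*(1/2) + Gamma_uvv*(1/2)^2) = 1360/181
d^2v/dtau^2 = -(Gamma_vuu*(2)^2 + 2*Gamma_vuv*(2)*(1/2) + Gamma_vvv*(1/2)^2) = 240/181

Answer: Gamma_uuu = -289/181, Gamma_uuv = -102/181, Gamma_uvv = 0, Gamma_vuu = -51/181, Gamma_vuv = -18/181, Gamma_vvv = 0; accelerations (d^2u/dtau^2, d^2v/dtau^2) = (1360/181, 240/181)


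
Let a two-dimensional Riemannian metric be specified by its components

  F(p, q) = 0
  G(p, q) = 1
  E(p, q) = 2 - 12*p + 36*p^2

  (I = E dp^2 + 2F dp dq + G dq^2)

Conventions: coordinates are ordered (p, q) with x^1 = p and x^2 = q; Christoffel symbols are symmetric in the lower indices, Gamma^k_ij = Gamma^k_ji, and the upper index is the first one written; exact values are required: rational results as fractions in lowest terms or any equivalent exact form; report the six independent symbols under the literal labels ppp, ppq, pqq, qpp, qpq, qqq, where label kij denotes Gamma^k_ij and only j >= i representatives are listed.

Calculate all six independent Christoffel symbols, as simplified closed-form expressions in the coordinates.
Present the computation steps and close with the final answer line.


E = 2 - 12*p + 36*p^2; F = 0; G = 1
Gamma^k_ij = (1/2) g^{kl} (d_i g_jl + d_j g_il - d_l g_ij), with g^inv = (1/(EG-F^2)) [[G, -F], [-F, E]]
first partials: E_p = -12 + 72*p, E_q = 0, F_p = 0, F_q = 0, G_p = 0, G_q = 0
D = EG - F^2 = 2 - 12*p + 36*p^2
expanded: Gamma^p_pp = (G E_p - 2F F_p + F E_q)/(2D), Gamma^p_pq = (G E_q - F G_p)/(2D), Gamma^p_qq = (2G F_q - G G_p - F G_q)/(2D), Gamma^q_pp = (2E F_p - E E_q - F E_p)/(2D), Gamma^q_pq = (E G_p - F E_q)/(2D), Gamma^q_qq = (E G_q - 2F F_q + F G_p)/(2D); substitute and cancel common factors

Answer: Gamma_ppp = (18*p - 3)/(18*p^2 - 6*p + 1), Gamma_ppq = 0, Gamma_pqq = 0, Gamma_qpp = 0, Gamma_qpq = 0, Gamma_qqq = 0


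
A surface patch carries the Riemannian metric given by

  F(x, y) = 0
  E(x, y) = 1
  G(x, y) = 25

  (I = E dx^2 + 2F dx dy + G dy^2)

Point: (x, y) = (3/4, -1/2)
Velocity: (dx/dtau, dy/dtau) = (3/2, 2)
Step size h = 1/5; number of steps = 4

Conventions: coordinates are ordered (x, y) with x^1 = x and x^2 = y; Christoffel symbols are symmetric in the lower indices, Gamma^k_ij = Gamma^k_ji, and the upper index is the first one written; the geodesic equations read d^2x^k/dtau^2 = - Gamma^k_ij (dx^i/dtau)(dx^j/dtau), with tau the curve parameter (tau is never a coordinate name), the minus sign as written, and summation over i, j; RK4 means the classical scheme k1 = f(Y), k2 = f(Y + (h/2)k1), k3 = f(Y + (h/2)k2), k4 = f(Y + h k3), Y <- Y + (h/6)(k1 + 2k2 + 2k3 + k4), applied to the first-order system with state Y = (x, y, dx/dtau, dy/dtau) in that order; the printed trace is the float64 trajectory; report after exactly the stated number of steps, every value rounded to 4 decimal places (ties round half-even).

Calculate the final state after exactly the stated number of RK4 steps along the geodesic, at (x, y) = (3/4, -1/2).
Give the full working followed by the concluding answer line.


f(Y) = (dx/dtau, dy/dtau, -Gamma^x_ij Y'^i Y'^j, -Gamma^y_ij Y'^i Y'^j) with the Gammas evaluated at the stage position; h = 0.200000; intermediate values shown to 6 dp
step 0: x = 0.7500, y = -0.5000, dx/dtau = 1.5000, dy/dtau = 2.0000
step 1:
  k1: at (x, y) = (0.750000, -0.500000), (dx/dtau, dy/dtau) = (1.500000, 2.000000); Gamma_xxx = 0.000000, Gamma_xxy = 0.000000, Gamma_xyy = 0.000000, Gamma_yxx = 0.000000, Gamma_yxy = 0.000000, Gamma_yyy = 0.000000; k1 = (1.500000, 2.000000, 0.000000, 0.000000)
  k2: at (x, y) = (0.900000, -0.300000), (dx/dtau, dy/dtau) = (1.500000, 2.000000); Gamma_xxx = 0.000000, Gamma_xxy = 0.000000, Gamma_xyy = 0.000000, Gamma_yxx = 0.000000, Gamma_yxy = 0.000000, Gamma_yyy = 0.000000; k2 = (1.500000, 2.000000, 0.000000, 0.000000)
  k3: at (x, y) = (0.900000, -0.300000), (dx/dtau, dy/dtau) = (1.500000, 2.000000); Gamma_xxx = 0.000000, Gamma_xxy = 0.000000, Gamma_xyy = 0.000000, Gamma_yxx = 0.000000, Gamma_yxy = 0.000000, Gamma_yyy = 0.000000; k3 = (1.500000, 2.000000, 0.000000, 0.000000)
  k4: at (x, y) = (1.050000, -0.100000), (dx/dtau, dy/dtau) = (1.500000, 2.000000); Gamma_xxx = 0.000000, Gamma_xxy = 0.000000, Gamma_xyy = 0.000000, Gamma_yxx = 0.000000, Gamma_yxy = 0.000000, Gamma_yyy = 0.000000; k4 = (1.500000, 2.000000, 0.000000, 0.000000)
  Y <- Y + (h/6)(k1 + 2k2 + 2k3 + k4): x = 1.0500, y = -0.1000, dx/dtau = 1.5000, dy/dtau = 2.0000
step 2:
  k1: at (x, y) = (1.050000, -0.100000), (dx/dtau, dy/dtau) = (1.500000, 2.000000); Gamma_xxx = 0.000000, Gamma_xxy = 0.000000, Gamma_xyy = 0.000000, Gamma_yxx = 0.000000, Gamma_yxy = 0.000000, Gamma_yyy = 0.000000; k1 = (1.500000, 2.000000, 0.000000, 0.000000)
  k2: at (x, y) = (1.200000, 0.100000), (dx/dtau, dy/dtau) = (1.500000, 2.000000); Gamma_xxx = 0.000000, Gamma_xxy = 0.000000, Gamma_xyy = 0.000000, Gamma_yxx = 0.000000, Gamma_yxy = 0.000000, Gamma_yyy = 0.000000; k2 = (1.500000, 2.000000, 0.000000, 0.000000)
  k3: at (x, y) = (1.200000, 0.100000), (dx/dtau, dy/dtau) = (1.500000, 2.000000); Gamma_xxx = 0.000000, Gamma_xxy = 0.000000, Gamma_xyy = 0.000000, Gamma_yxx = 0.000000, Gamma_yxy = 0.000000, Gamma_yyy = 0.000000; k3 = (1.500000, 2.000000, 0.000000, 0.000000)
  k4: at (x, y) = (1.350000, 0.300000), (dx/dtau, dy/dtau) = (1.500000, 2.000000); Gamma_xxx = 0.000000, Gamma_xxy = 0.000000, Gamma_xyy = 0.000000, Gamma_yxx = 0.000000, Gamma_yxy = 0.000000, Gamma_yyy = 0.000000; k4 = (1.500000, 2.000000, 0.000000, 0.000000)
  Y <- Y + (h/6)(k1 + 2k2 + 2k3 + k4): x = 1.3500, y = 0.3000, dx/dtau = 1.5000, dy/dtau = 2.0000
step 3:
  k1: at (x, y) = (1.350000, 0.300000), (dx/dtau, dy/dtau) = (1.500000, 2.000000); Gamma_xxx = 0.000000, Gamma_xxy = 0.000000, Gamma_xyy = 0.000000, Gamma_yxx = 0.000000, Gamma_yxy = 0.000000, Gamma_yyy = 0.000000; k1 = (1.500000, 2.000000, 0.000000, 0.000000)
  k2: at (x, y) = (1.500000, 0.500000), (dx/dtau, dy/dtau) = (1.500000, 2.000000); Gamma_xxx = 0.000000, Gamma_xxy = 0.000000, Gamma_xyy = 0.000000, Gamma_yxx = 0.000000, Gamma_yxy = 0.000000, Gamma_yyy = 0.000000; k2 = (1.500000, 2.000000, 0.000000, 0.000000)
  k3: at (x, y) = (1.500000, 0.500000), (dx/dtau, dy/dtau) = (1.500000, 2.000000); Gamma_xxx = 0.000000, Gamma_xxy = 0.000000, Gamma_xyy = 0.000000, Gamma_yxx = 0.000000, Gamma_yxy = 0.000000, Gamma_yyy = 0.000000; k3 = (1.500000, 2.000000, 0.000000, 0.000000)
  k4: at (x, y) = (1.650000, 0.700000), (dx/dtau, dy/dtau) = (1.500000, 2.000000); Gamma_xxx = 0.000000, Gamma_xxy = 0.000000, Gamma_xyy = 0.000000, Gamma_yxx = 0.000000, Gamma_yxy = 0.000000, Gamma_yyy = 0.000000; k4 = (1.500000, 2.000000, 0.000000, 0.000000)
  Y <- Y + (h/6)(k1 + 2k2 + 2k3 + k4): x = 1.6500, y = 0.7000, dx/dtau = 1.5000, dy/dtau = 2.0000
step 4:
  k1: at (x, y) = (1.650000, 0.700000), (dx/dtau, dy/dtau) = (1.500000, 2.000000); Gamma_xxx = 0.000000, Gamma_xxy = 0.000000, Gamma_xyy = 0.000000, Gamma_yxx = 0.000000, Gamma_yxy = 0.000000, Gamma_yyy = 0.000000; k1 = (1.500000, 2.000000, 0.000000, 0.000000)
  k2: at (x, y) = (1.800000, 0.900000), (dx/dtau, dy/dtau) = (1.500000, 2.000000); Gamma_xxx = 0.000000, Gamma_xxy = 0.000000, Gamma_xyy = 0.000000, Gamma_yxx = 0.000000, Gamma_yxy = 0.000000, Gamma_yyy = 0.000000; k2 = (1.500000, 2.000000, 0.000000, 0.000000)
  k3: at (x, y) = (1.800000, 0.900000), (dx/dtau, dy/dtau) = (1.500000, 2.000000); Gamma_xxx = 0.000000, Gamma_xxy = 0.000000, Gamma_xyy = 0.000000, Gamma_yxx = 0.000000, Gamma_yxy = 0.000000, Gamma_yyy = 0.000000; k3 = (1.500000, 2.000000, 0.000000, 0.000000)
  k4: at (x, y) = (1.950000, 1.100000), (dx/dtau, dy/dtau) = (1.500000, 2.000000); Gamma_xxx = 0.000000, Gamma_xxy = 0.000000, Gamma_xyy = 0.000000, Gamma_yxx = 0.000000, Gamma_yxy = 0.000000, Gamma_yyy = 0.000000; k4 = (1.500000, 2.000000, 0.000000, 0.000000)
  Y <- Y + (h/6)(k1 + 2k2 + 2k3 + k4): x = 1.9500, y = 1.1000, dx/dtau = 1.5000, dy/dtau = 2.0000

Answer: x = 1.9500, y = 1.1000, dx/dtau = 1.5000, dy/dtau = 2.0000


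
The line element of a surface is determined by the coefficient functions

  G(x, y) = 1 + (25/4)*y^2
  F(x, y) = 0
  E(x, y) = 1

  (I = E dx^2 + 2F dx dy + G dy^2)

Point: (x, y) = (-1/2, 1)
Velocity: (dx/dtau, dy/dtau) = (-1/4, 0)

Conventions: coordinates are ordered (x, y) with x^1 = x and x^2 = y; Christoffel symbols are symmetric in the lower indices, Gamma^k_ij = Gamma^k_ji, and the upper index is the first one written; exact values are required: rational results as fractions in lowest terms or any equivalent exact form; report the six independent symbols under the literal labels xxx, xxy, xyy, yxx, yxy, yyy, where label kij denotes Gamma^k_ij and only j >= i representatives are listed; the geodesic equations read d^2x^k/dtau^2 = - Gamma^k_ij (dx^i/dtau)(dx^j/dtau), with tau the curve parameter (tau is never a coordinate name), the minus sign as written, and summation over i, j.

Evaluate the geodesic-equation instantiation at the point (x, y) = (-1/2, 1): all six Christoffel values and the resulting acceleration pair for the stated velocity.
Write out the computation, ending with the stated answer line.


E = 1, F = 0, G = 29/4 at the point
E_x = 0, E_y = 0, F_x = 0, F_y = 0, G_x = 0, G_y = 25/2
EG - F^2 = 29/4;  g^inv = (4/29) * [[29/4, 0], [0, 1]]
first-kind symbols [ij,l] = (1/2)(d_i g_jl + d_j g_il - d_l g_ij): [xx,x] = E_x/2 = 0, [xx,y] = F_x - E_y/2 = 0, [xy,x] = E_y/2 = 0, [xy,y] = G_x/2 = 0, [yy,x] = F_y - G_x/2 = 0, [yy,y] = G_y/2 = 25/4
Gamma^x_ij = (G*[ij,x] - F*[ij,y])/(EG - F^2), Gamma^y_ij = (E*[ij,y] - F*[ij,x])/(EG - F^2)
Gamma_xxx = 0, Gamma_xxy = 0, Gamma_xyy = 0, Gamma_yxx = 0, Gamma_yxy = 0, Gamma_yyy = 25/29
d^2x/dtau^2 = -(Gamma_xxx*(-1/4)^2 + 2*Gamma_xxy*(-1/4)*(0) + Gamma_xyy*(0)^2) = 0
d^2y/dtau^2 = -(Gamma_yxx*(-1/4)^2 + 2*Gamma_yxy*(-1/4)*(0) + Gamma_yyy*(0)^2) = 0

Answer: Gamma_xxx = 0, Gamma_xxy = 0, Gamma_xyy = 0, Gamma_yxx = 0, Gamma_yxy = 0, Gamma_yyy = 25/29; accelerations (d^2x/dtau^2, d^2y/dtau^2) = (0, 0)


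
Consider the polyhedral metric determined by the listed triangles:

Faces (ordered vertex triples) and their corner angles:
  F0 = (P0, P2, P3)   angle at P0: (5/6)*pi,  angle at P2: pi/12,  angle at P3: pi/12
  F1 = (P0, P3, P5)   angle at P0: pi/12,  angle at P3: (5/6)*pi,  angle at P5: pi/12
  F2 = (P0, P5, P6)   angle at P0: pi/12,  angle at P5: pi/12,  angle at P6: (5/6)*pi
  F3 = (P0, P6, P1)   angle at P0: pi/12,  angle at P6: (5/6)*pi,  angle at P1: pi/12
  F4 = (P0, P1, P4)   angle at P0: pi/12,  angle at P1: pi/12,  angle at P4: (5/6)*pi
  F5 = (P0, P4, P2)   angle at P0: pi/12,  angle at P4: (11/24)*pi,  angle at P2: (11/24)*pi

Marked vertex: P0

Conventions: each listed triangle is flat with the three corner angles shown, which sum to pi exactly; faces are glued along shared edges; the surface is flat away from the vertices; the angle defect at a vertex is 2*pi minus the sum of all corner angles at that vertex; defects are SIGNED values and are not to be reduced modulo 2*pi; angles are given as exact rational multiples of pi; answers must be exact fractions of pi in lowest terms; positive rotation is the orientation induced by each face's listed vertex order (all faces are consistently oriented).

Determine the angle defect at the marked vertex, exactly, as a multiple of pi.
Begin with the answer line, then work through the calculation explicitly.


Answer: defect(P0) = (3/4)*pi

Sum of corner angles at P0: (5/4)*pi
defect = 2*pi - (5/4)*pi


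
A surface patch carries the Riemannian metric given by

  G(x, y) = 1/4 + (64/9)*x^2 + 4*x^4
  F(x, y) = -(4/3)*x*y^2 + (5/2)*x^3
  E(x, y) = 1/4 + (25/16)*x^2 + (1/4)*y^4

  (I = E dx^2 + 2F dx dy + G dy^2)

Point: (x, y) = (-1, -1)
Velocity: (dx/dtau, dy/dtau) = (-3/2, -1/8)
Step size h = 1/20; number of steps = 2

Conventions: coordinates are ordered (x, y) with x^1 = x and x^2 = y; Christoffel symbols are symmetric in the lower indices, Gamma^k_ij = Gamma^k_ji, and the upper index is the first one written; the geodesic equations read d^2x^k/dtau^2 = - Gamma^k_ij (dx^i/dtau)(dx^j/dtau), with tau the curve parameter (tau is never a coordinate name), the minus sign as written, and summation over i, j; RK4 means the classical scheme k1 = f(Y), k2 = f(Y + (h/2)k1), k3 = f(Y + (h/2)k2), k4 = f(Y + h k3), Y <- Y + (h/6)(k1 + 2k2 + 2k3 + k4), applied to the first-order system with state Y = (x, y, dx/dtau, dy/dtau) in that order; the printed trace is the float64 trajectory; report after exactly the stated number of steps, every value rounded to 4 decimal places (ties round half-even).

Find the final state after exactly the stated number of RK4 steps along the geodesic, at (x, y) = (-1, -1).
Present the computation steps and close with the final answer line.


f(Y) = (dx/dtau, dy/dtau, -Gamma^x_ij Y'^i Y'^j, -Gamma^y_ij Y'^i Y'^j) with the Gammas evaluated at the stage position; h = 0.050000; intermediate values shown to 6 dp
step 0: x = -1.0000, y = -1.0000, dx/dtau = -1.5000, dy/dtau = -0.1250
step 1:
  k1: at (x, y) = (-1.000000, -1.000000), (dx/dtau, dy/dtau) = (-1.500000, -0.125000); Gamma_xxx = -0.451900, Gamma_xxy = -1.056137, Gamma_xyy = 6.405761, Gamma_yxx = 0.540392, Gamma_yxy = -1.438527, Gamma_yyy = 0.657804; k1 = (-1.500000, -0.125000, 1.312735, -0.686712)
  k2: at (x, y) = (-1.037500, -1.003125), (dx/dtau, dy/dtau) = (-1.467182, -0.142168); Gamma_xxx = -0.400850, Gamma_xxy = -1.146467, Gamma_xyy = 6.672478, Gamma_yxx = 0.532330, Gamma_yxy = -1.428891, Gamma_yyy = 0.744956; k2 = (-1.467182, -0.142168, 1.206290, -0.564868)
  k3: at (x, y) = (-1.036680, -1.003554), (dx/dtau, dy/dtau) = (-1.469843, -0.139122); Gamma_xxx = -0.402217, Gamma_xxy = -1.143511, Gamma_xyy = 6.663149, Gamma_yxx = 0.532470, Gamma_yxy = -1.428842, Gamma_yyy = 0.741933; k3 = (-1.469843, -0.139122, 1.207668, -0.580369)
  k4: at (x, y) = (-1.073492, -1.006956), (dx/dtau, dy/dtau) = (-1.439617, -0.154018); Gamma_xxx = -0.353491, Gamma_xxy = -1.232200, Gamma_xyy = 6.936195, Gamma_yxx = 0.524925, Gamma_yxy = -1.421332, Gamma_yyy = 0.827595; k4 = (-1.439617, -0.154018, 1.114496, -0.477239)
  Y <- Y + (h/6)(k1 + 2k2 + 2k3 + k4): x = -1.0734, y = -1.0070, dx/dtau = -1.4395, dy/dtau = -0.1538
step 2:
  k1: at (x, y) = (-1.073447, -1.007013), (dx/dtau, dy/dtau) = (-1.439540, -0.153787); Gamma_xxx = -0.353584, Gamma_xxy = -1.231967, Gamma_xyy = 6.935425, Gamma_yxx = 0.524929, Gamma_yxy = -1.421309, Gamma_yyy = 0.827349; k1 = (-1.439540, -0.153787, 1.114170, -0.478059)
  k2: at (x, y) = (-1.109436, -1.010858), (dx/dtau, dy/dtau) = (-1.411686, -0.165738); Gamma_xxx = -0.307418, Gamma_xxy = -1.318387, Gamma_xyy = 7.212028, Gamma_yxx = 0.517875, Gamma_yxy = -1.415535, Gamma_yyy = 0.910836; k2 = (-1.411686, -0.165738, 1.031460, -0.394685)
  k3: at (x, y) = (-1.108739, -1.011157), (dx/dtau, dy/dtau) = (-1.413754, -0.163654); Gamma_xxx = -0.308515, Gamma_xxy = -1.315932, Gamma_xyy = 7.203856, Gamma_yxx = 0.517976, Gamma_yxy = -1.415435, Gamma_yyy = 0.908337; k3 = (-1.413754, -0.163654, 1.032616, -0.404637)
  k4: at (x, y) = (-1.144135, -1.015196), (dx/dtau, dy/dtau) = (-1.387910, -0.174019); Gamma_xxx = -0.264380, Gamma_xxy = -1.401154, Gamma_xyy = 7.486528, Gamma_yxx = 0.511331, Gamma_yxy = -1.411141, Gamma_yyy = 0.990750; k4 = (-1.387910, -0.174019, 0.959382, -0.333332)
  Y <- Y + (h/6)(k1 + 2k2 + 2k3 + k4): x = -1.1441, y = -1.0152, dx/dtau = -1.3879, dy/dtau = -0.1739

Answer: x = -1.1441, y = -1.0152, dx/dtau = -1.3879, dy/dtau = -0.1739


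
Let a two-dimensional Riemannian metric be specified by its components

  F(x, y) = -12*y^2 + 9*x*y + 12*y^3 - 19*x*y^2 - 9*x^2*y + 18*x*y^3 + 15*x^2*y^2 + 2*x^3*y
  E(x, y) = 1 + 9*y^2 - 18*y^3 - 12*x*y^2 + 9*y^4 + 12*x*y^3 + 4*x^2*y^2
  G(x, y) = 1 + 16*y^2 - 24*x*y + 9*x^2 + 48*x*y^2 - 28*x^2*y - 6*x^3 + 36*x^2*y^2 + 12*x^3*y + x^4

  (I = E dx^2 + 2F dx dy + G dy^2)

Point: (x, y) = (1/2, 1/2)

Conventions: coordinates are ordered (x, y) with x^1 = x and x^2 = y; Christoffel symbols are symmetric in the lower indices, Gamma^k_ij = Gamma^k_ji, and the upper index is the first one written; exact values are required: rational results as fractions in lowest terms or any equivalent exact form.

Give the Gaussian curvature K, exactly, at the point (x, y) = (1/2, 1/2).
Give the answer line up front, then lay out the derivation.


Answer: K = 384/2401

E = 17/16, F = -9/16, G = 97/16, EG - F^2 = 49/8 at the point
E_x = -1/2, E_y = -1/2, F_x = 2, F_y = 1/2, G_x = 9/2, G_y = 63/2
E_yy = -1, F_xy = 11, G_xx = 11
Apply the Brioschi formula K = (det M1 - det M2)/(EG - F^2)^2 over the derivative matrices of E, F, G.
M1 = [[-E_yy/2 + F_xy - G_xx/2, E_x/2, F_x - E_y/2], [F_y - G_x/2, E, F], [G_y/2, F, G]] = [[6, -1/4, 9/4], [-7/4, 17/16, -9/16], [63/4, -9/16, 97/16]]; det M1 = 7/8
M2 = [[0, E_y/2, G_x/2], [E_y/2, E, F], [G_x/2, F, G]] = [[0, -1/4, 9/4], [-1/4, 17/16, -9/16], [9/4, -9/16, 97/16]]; det M2 = -41/8
det M1 - det M2 = 6; K = 6 / (49/8)^2 = 384/2401


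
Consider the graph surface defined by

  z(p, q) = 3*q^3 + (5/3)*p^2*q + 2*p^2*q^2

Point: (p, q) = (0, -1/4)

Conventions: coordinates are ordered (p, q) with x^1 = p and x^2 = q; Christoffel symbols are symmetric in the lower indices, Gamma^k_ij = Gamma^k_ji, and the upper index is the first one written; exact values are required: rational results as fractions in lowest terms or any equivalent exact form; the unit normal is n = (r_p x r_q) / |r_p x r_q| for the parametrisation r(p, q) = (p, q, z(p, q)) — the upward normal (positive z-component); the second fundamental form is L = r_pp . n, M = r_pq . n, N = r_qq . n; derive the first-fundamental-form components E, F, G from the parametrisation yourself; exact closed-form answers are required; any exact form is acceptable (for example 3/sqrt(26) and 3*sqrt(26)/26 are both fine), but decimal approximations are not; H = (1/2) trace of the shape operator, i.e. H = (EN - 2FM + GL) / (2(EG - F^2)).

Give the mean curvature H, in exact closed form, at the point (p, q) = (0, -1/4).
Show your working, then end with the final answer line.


z_p = 0, z_q = 9/16, z_pp = -7/12, z_pq = 0, z_qq = -9/2
E = 1, F = 0, G = 337/256; answer radicand W^2 = 337/256
unnormalised second-form numerators: l = -7/12, m = 0, n = -9/2; L = l/sqrt(337/256), and similarly M = m/sqrt(W^2), N = n/sqrt(W^2)
H = (E*n - 2*F*m + G*l) / (2*(EG - F^2)*sqrt(W^2)); E*n - 2*F*m + G*l = -16183/3072, EG - F^2 = 337/256, so H = (-16183/8088)/sqrt(337/256)

Answer: H = -32366*sqrt(337)/340707


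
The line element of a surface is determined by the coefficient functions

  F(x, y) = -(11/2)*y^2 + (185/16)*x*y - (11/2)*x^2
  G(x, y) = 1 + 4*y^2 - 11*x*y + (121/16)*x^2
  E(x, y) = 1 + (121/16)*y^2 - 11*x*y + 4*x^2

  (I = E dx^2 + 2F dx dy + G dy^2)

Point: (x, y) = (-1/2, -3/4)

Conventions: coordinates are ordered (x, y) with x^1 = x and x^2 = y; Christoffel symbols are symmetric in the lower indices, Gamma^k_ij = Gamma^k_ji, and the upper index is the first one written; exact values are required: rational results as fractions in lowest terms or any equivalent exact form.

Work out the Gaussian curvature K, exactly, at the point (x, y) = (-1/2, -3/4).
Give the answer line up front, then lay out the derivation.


Answer: K = -77824/100467

E = 545/256, F = -17/128, G = 65/64, EG - F^2 = 549/256 at the point
E_x = 17/4, E_y = -187/32, F_x = -203/64, F_y = 79/32, G_x = 11/16, G_y = -1/2
E_yy = 121/8, F_xy = 185/16, G_xx = 121/8
Brioschi: K = (det M1 - det M2) / (EG - F^2)^2 with the standard first/second-derivative matrices M1, M2.
M1 = [[-E_yy/2 + F_xy - G_xx/2, E_x/2, F_x - E_y/2], [F_y - G_x/2, E, F], [G_y/2, F, G]] = [[-57/16, 17/8, -1/4], [17/8, 545/256, -17/128], [-1/4, -17/128, 65/64]]; det M1 = -50045/4096
M2 = [[0, E_y/2, G_x/2], [E_y/2, E, F], [G_x/2, F, G]] = [[0, -187/64, 11/32], [-187/64, 545/256, -17/128], [11/32, -17/128, 65/64]]; det M2 = -35453/4096
det M1 - det M2 = -57/16; K = -57/16 / (549/256)^2 = -77824/100467


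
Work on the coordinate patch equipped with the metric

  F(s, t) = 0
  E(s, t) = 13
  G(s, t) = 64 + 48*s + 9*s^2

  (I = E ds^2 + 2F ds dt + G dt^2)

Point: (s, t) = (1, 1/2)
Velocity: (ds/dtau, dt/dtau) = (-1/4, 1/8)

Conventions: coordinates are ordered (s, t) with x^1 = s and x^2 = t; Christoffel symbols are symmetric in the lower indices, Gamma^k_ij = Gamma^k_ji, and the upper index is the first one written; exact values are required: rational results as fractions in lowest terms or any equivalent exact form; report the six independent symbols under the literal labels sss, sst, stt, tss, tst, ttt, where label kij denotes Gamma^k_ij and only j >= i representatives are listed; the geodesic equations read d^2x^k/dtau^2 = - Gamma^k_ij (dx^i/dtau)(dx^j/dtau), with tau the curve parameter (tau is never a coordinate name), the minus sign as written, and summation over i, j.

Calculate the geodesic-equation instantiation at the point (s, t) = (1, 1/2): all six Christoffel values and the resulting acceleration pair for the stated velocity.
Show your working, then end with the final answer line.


E = 13, F = 0, G = 121 at the point
E_s = 0, E_t = 0, F_s = 0, F_t = 0, G_s = 66, G_t = 0
EG - F^2 = 1573;  g^inv = (1/1573) * [[121, 0], [0, 13]]
first-kind symbols [ij,l] = (1/2)(d_i g_jl + d_j g_il - d_l g_ij): [ss,s] = E_s/2 = 0, [ss,t] = F_s - E_t/2 = 0, [st,s] = E_t/2 = 0, [st,t] = G_s/2 = 33, [tt,s] = F_t - G_s/2 = -33, [tt,t] = G_t/2 = 0
Gamma^s_ij = (G*[ij,s] - F*[ij,t])/(EG - F^2), Gamma^t_ij = (E*[ij,t] - F*[ij,s])/(EG - F^2)
Gamma_sss = 0, Gamma_sst = 0, Gamma_stt = -33/13, Gamma_tss = 0, Gamma_tst = 3/11, Gamma_ttt = 0
d^2s/dtau^2 = -(Gamma_sss*(-1/4)^2 + 2*Gamma_sst*(-1/4)*(1/8) + Gamma_stt*(1/8)^2) = 33/832
d^2t/dtau^2 = -(Gamma_tss*(-1/4)^2 + 2*Gamma_tst*(-1/4)*(1/8) + Gamma_ttt*(1/8)^2) = 3/176

Answer: Gamma_sss = 0, Gamma_sst = 0, Gamma_stt = -33/13, Gamma_tss = 0, Gamma_tst = 3/11, Gamma_ttt = 0; accelerations (d^2s/dtau^2, d^2t/dtau^2) = (33/832, 3/176)


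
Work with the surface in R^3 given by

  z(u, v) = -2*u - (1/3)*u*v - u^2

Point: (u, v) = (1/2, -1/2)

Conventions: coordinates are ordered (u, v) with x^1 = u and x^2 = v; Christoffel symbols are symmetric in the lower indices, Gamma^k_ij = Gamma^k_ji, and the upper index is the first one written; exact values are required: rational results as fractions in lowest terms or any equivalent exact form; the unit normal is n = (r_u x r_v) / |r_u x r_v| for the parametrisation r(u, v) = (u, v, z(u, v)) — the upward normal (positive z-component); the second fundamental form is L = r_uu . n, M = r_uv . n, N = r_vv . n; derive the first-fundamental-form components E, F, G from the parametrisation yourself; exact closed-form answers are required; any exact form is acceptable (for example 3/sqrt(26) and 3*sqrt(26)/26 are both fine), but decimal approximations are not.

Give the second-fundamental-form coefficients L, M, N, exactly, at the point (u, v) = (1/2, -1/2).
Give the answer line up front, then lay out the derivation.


Answer: L = -6*sqrt(326)/163, M = -sqrt(326)/163, N = 0

z_u = -17/6, z_v = -1/6, z_uu = -2, z_uv = -1/3, z_vv = 0
E = 325/36, F = 17/36, G = 37/36; answer radicand W^2 = 163/18
unnormalised second-form numerators: l = -2, m = -1/3, n = 0; L = l/sqrt(163/18), and similarly M = m/sqrt(W^2), N = n/sqrt(W^2)


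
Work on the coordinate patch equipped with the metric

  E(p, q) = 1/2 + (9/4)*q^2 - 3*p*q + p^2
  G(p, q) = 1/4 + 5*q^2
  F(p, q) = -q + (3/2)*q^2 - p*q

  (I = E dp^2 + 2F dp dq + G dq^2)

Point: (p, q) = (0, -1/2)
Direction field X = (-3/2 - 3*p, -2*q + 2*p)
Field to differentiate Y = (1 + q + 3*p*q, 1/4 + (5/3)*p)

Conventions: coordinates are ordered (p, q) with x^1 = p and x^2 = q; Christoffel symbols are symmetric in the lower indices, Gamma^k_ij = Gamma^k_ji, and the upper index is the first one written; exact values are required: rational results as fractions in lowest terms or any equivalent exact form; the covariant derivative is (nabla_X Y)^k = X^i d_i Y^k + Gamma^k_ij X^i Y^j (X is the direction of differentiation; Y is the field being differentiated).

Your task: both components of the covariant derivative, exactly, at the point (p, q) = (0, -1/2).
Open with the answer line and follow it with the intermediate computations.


Answer: (nabla_X Y)^p = 148/53, (nabla_X Y)^q = -367/106

E = 17/16, F = 7/8, G = 3/2 at the point
E_p = 3/2, E_q = -9/4, F_p = 1/2, F_q = -5/2, G_p = 0, G_q = -5
EG - F^2 = 53/64;  g^inv = (64/53) * [[3/2, -7/8], [-7/8, 17/16]]
first-kind symbols [ij,l] = (1/2)(d_i g_jl + d_j g_il - d_l g_ij): [pp,p] = E_p/2 = 3/4, [pp,q] = F_p - E_q/2 = 13/8, [pq,p] = E_q/2 = -9/8, [pq,q] = G_p/2 = 0, [qq,p] = F_q - G_p/2 = -5/2, [qq,q] = G_q/2 = -5/2
Gamma^p_ij = (G*[ij,p] - F*[ij,q])/(EG - F^2), Gamma^q_ij = (E*[ij,q] - F*[ij,p])/(EG - F^2)
Gamma_ppp = -19/53, Gamma_ppq = -108/53, Gamma_pqq = -100/53, Gamma_qpp = 137/106, Gamma_qpq = 63/53, Gamma_qqq = -30/53
X = (-3/2, 1), Y = (1/2, 1/4) at the point
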